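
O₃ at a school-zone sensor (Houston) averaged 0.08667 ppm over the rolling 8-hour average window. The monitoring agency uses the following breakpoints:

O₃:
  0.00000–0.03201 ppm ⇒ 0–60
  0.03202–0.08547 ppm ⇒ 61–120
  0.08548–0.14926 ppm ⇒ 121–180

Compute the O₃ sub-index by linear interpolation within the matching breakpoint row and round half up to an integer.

122

O₃: 0.08667 lies in 0.08548–0.14926, so I_lo=121, I_hi=180, C_lo=0.08548, C_hi=0.14926.
(180−121)/(0.14926−0.08548) × (0.08667−0.08548) + 121 = 59/0.06378 × 0.00119 + 121 ≈ 122.10 → 122.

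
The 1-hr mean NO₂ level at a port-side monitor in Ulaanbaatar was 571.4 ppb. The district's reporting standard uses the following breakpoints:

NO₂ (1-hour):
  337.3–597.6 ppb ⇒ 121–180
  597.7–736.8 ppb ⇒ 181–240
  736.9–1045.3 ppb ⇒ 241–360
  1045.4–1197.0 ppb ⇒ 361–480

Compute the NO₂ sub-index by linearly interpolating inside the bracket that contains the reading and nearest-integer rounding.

NO₂: 571.4 ∈ [337.3, 597.6] ↔ index [121, 180].
121 + (571.4−337.3)·(180−121)/(597.6−337.3) = 121 + 234.1·59/260.3 ≈ 174.06, so AQI = 174.

174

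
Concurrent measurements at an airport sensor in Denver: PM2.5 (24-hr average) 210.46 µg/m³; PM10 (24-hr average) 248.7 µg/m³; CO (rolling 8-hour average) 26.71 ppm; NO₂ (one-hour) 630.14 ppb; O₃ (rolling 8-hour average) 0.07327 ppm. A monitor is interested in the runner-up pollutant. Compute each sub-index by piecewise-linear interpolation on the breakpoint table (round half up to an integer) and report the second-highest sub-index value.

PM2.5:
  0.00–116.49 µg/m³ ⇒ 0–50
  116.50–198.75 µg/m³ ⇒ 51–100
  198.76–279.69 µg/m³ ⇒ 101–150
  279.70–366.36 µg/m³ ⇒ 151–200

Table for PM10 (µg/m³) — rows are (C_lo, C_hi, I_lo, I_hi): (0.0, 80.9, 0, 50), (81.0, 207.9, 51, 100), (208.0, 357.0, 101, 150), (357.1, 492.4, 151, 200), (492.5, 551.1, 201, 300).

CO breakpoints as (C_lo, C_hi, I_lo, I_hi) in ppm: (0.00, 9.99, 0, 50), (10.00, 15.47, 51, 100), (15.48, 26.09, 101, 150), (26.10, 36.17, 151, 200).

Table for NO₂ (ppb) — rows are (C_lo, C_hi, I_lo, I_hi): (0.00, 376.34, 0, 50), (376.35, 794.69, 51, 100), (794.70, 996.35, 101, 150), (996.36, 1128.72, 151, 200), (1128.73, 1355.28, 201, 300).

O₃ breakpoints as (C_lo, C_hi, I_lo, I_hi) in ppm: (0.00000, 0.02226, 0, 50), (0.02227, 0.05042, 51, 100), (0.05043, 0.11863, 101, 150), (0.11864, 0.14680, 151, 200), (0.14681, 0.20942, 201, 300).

PM2.5: 210.46 ∈ [198.76, 279.69] ↔ index [101, 150].
101 + (210.46−198.76)·(150−101)/(279.69−198.76) = 101 + 11.70·49/80.93 ≈ 108.08, so AQI = 108.
PM10 248.7: bracket 208.0–357.0 → index 101–150; slope 49/149.0, offset 40.7.
AQI = 101 + 49/149.0·40.7 ≈ 114.38 ⇒ 114.
CO: row 26.10–36.17 (AQI 151–200). (200−151)·(26.71−26.10)/(36.17−26.10) + 151 = 49·0.61/10.07 + 151 ≈ 153.97 → 154.
NO₂: 630.14 lies in 376.35–794.69, so I_lo=51, I_hi=100, C_lo=376.35, C_hi=794.69.
(100−51)/(794.69−376.35) × (630.14−376.35) + 51 = 49/418.34 × 253.79 + 51 ≈ 80.73 → 81.
O₃: row 0.05043–0.11863 (AQI 101–150). (150−101)·(0.07327−0.05043)/(0.11863−0.05043) + 101 = 49·0.02284/0.06820 + 101 ≈ 117.41 → 117.
Sub-indices: PM2.5→108, PM10→114, CO→154, NO₂→81, O₃→117. Ranked high→low: 154, 117, 114, 108, 81. Second-highest sub-index = 117.

117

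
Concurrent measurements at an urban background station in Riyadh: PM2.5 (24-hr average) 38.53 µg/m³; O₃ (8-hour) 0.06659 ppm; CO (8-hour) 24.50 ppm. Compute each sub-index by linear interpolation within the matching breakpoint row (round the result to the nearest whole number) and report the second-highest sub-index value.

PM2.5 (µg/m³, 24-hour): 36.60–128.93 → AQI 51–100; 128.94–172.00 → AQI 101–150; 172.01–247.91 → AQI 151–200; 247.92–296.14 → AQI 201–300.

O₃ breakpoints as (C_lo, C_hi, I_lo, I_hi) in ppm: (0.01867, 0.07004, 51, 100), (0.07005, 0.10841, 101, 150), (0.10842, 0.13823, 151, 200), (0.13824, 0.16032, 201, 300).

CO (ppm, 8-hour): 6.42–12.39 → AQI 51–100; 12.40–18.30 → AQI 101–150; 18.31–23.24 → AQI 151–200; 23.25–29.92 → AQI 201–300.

97

PM2.5: 38.53 lies in 36.60–128.93, so I_lo=51, I_hi=100, C_lo=36.60, C_hi=128.93.
(100−51)/(128.93−36.60) × (38.53−36.60) + 51 = 49/92.33 × 1.93 + 51 ≈ 52.02 → 52.
O₃ 0.06659: bracket 0.01867–0.07004 → index 51–100; slope 49/0.05137, offset 0.04792.
AQI = 51 + 49/0.05137·0.04792 ≈ 96.71 ⇒ 97.
CO: 24.50 lies in 23.25–29.92, so I_lo=201, I_hi=300, C_lo=23.25, C_hi=29.92.
(300−201)/(29.92−23.25) × (24.50−23.25) + 201 = 99/6.67 × 1.25 + 201 ≈ 219.55 → 220.
Sub-indices: PM2.5→52, O₃→97, CO→220. Ranked high→low: 220, 97, 52. Second-highest sub-index = 97.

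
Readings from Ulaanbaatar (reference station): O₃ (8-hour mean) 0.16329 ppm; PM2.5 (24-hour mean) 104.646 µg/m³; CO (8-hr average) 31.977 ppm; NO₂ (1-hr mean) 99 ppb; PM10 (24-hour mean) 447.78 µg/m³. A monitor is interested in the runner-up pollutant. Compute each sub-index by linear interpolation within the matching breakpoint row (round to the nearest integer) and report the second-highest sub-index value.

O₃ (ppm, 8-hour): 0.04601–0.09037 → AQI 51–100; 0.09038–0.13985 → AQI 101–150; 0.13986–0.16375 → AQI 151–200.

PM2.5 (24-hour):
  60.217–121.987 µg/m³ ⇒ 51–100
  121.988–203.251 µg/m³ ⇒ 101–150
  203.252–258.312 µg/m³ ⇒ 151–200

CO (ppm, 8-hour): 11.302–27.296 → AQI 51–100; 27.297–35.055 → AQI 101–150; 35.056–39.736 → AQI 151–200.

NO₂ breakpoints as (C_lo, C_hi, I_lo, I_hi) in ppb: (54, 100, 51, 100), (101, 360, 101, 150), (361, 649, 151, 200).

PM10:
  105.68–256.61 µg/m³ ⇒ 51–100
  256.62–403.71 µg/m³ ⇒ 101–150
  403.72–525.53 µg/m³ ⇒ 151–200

O₃: row 0.13986–0.16375 (AQI 151–200). (200−151)·(0.16329−0.13986)/(0.16375−0.13986) + 151 = 49·0.02343/0.02389 + 151 ≈ 199.06 → 199.
PM2.5: row 60.217–121.987 (AQI 51–100). (100−51)·(104.646−60.217)/(121.987−60.217) + 51 = 49·44.429/61.770 + 51 ≈ 86.24 → 86.
CO: 31.977 lies in 27.297–35.055, so I_lo=101, I_hi=150, C_lo=27.297, C_hi=35.055.
(150−101)/(35.055−27.297) × (31.977−27.297) + 101 = 49/7.758 × 4.680 + 101 ≈ 130.56 → 131.
NO₂: row 54–100 (AQI 51–100). (100−51)·(99−54)/(100−54) + 51 = 49·45/46 + 51 ≈ 98.93 → 99.
PM10: 447.78 lies in 403.72–525.53, so I_lo=151, I_hi=200, C_lo=403.72, C_hi=525.53.
(200−151)/(525.53−403.72) × (447.78−403.72) + 151 = 49/121.81 × 44.06 + 151 ≈ 168.72 → 169.
Sub-indices: O₃→199, PM2.5→86, CO→131, NO₂→99, PM10→169. Ranked high→low: 199, 169, 131, 99, 86. Second-highest sub-index = 169.

169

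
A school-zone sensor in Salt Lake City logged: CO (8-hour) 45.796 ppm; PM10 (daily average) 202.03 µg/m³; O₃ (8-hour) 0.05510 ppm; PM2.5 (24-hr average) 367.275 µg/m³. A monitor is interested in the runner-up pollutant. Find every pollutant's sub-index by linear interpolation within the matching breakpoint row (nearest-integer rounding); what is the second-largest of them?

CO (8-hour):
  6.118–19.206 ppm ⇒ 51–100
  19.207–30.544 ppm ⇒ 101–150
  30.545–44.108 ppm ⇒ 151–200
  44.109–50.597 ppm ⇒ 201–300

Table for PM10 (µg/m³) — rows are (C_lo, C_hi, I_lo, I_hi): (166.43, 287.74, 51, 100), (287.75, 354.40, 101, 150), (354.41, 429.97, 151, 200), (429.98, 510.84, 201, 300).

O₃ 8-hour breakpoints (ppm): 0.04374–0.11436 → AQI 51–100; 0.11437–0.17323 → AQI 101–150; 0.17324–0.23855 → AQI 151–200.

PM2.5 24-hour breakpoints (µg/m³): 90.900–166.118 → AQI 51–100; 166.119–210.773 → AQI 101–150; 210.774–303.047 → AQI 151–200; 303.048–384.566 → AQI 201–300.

227

CO: 45.796 lies in 44.109–50.597, so I_lo=201, I_hi=300, C_lo=44.109, C_hi=50.597.
(300−201)/(50.597−44.109) × (45.796−44.109) + 201 = 99/6.488 × 1.687 + 201 ≈ 226.74 → 227.
PM10: row 166.43–287.74 (AQI 51–100). (100−51)·(202.03−166.43)/(287.74−166.43) + 51 = 49·35.60/121.31 + 51 ≈ 65.38 → 65.
O₃: 0.05510 lies in 0.04374–0.11436, so I_lo=51, I_hi=100, C_lo=0.04374, C_hi=0.11436.
(100−51)/(0.11436−0.04374) × (0.05510−0.04374) + 51 = 49/0.07062 × 0.01136 + 51 ≈ 58.88 → 59.
PM2.5: 367.275 ∈ [303.048, 384.566] ↔ index [201, 300].
201 + (367.275−303.048)·(300−201)/(384.566−303.048) = 201 + 64.227·99/81.518 ≈ 279.00, so AQI = 279.
Sub-indices: CO→227, PM10→65, O₃→59, PM2.5→279. Ranked high→low: 279, 227, 65, 59. Second-highest sub-index = 227.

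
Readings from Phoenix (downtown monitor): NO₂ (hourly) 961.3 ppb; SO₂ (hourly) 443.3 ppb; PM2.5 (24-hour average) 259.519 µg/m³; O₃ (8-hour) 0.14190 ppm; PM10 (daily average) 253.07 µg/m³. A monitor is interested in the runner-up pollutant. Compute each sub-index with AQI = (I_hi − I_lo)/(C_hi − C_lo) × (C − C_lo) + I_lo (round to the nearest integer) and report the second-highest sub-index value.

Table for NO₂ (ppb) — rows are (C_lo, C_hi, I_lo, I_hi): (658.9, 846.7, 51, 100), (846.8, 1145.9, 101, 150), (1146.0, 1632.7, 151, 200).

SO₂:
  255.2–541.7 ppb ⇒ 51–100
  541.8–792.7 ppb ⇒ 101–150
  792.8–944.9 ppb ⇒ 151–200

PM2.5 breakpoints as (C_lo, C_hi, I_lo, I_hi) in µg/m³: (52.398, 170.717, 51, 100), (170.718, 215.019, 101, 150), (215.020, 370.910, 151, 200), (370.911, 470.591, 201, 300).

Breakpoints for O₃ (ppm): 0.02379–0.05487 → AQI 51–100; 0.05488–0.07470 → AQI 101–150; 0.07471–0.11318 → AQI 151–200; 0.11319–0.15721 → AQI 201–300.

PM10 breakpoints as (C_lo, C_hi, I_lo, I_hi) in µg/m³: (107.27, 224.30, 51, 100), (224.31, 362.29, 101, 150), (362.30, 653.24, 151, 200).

165

NO₂: row 846.8–1145.9 (AQI 101–150). (150−101)·(961.3−846.8)/(1145.9−846.8) + 101 = 49·114.5/299.1 + 101 ≈ 119.76 → 120.
SO₂: row 255.2–541.7 (AQI 51–100). (100−51)·(443.3−255.2)/(541.7−255.2) + 51 = 49·188.1/286.5 + 51 ≈ 83.17 → 83.
PM2.5: 259.519 lies in 215.020–370.910, so I_lo=151, I_hi=200, C_lo=215.020, C_hi=370.910.
(200−151)/(370.910−215.020) × (259.519−215.020) + 151 = 49/155.890 × 44.499 + 151 ≈ 164.99 → 165.
O₃: 0.14190 ∈ [0.11319, 0.15721] ↔ index [201, 300].
201 + (0.14190−0.11319)·(300−201)/(0.15721−0.11319) = 201 + 0.02871·99/0.04402 ≈ 265.57, so AQI = 266.
PM10: row 224.31–362.29 (AQI 101–150). (150−101)·(253.07−224.31)/(362.29−224.31) + 101 = 49·28.76/137.98 + 101 ≈ 111.21 → 111.
Sub-indices: NO₂→120, SO₂→83, PM2.5→165, O₃→266, PM10→111. Ranked high→low: 266, 165, 120, 111, 83. Second-highest sub-index = 165.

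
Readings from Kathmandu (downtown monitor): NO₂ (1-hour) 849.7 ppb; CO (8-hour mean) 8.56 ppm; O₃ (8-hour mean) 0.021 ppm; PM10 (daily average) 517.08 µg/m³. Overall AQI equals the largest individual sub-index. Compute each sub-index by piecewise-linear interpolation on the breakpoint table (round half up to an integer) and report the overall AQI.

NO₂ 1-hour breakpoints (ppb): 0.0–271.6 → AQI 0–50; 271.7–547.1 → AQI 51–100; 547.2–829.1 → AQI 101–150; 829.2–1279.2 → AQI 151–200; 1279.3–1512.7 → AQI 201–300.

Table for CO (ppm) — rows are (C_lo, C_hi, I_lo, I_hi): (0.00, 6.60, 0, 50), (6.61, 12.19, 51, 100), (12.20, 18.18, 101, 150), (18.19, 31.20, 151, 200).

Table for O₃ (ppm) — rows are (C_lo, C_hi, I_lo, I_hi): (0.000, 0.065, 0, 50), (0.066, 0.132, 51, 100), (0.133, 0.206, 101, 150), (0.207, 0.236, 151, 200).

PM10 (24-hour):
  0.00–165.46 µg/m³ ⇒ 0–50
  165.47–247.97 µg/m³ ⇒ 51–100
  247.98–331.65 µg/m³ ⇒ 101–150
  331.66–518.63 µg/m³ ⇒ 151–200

200

NO₂ 849.7: bracket 829.2–1279.2 → index 151–200; slope 49/450.0, offset 20.5.
AQI = 151 + 49/450.0·20.5 ≈ 153.23 ⇒ 153.
CO: row 6.61–12.19 (AQI 51–100). (100−51)·(8.56−6.61)/(12.19−6.61) + 51 = 49·1.95/5.58 + 51 ≈ 68.12 → 68.
O₃: 0.021 lies in 0.000–0.065, so I_lo=0, I_hi=50, C_lo=0.000, C_hi=0.065.
(50−0)/(0.065−0.000) × (0.021−0.000) + 0 = 50/0.065 × 0.021 + 0 ≈ 16.15 → 16.
PM10: row 331.66–518.63 (AQI 151–200). (200−151)·(517.08−331.66)/(518.63−331.66) + 151 = 49·185.42/186.97 + 151 ≈ 199.59 → 200.
Sub-indices: NO₂→153, CO→68, O₃→16, PM10→200. Overall AQI = max = 200; dominant pollutant is PM10.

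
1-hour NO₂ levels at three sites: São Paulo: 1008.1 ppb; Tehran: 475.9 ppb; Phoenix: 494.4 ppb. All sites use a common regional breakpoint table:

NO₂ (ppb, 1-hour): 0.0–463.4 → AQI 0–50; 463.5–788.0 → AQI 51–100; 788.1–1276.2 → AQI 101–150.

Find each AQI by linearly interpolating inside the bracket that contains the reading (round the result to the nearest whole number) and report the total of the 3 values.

São Paulo 1008.1: bracket 788.1–1276.2 → index 101–150; slope 49/488.1, offset 220.0.
AQI = 101 + 49/488.1·220.0 ≈ 123.09 ⇒ 123.
Tehran: 475.9 ∈ [463.5, 788.0] ↔ index [51, 100].
51 + (475.9−463.5)·(100−51)/(788.0−463.5) = 51 + 12.4·49/324.5 ≈ 52.87, so AQI = 53.
Phoenix 494.4: bracket 463.5–788.0 → index 51–100; slope 49/324.5, offset 30.9.
AQI = 51 + 49/324.5·30.9 ≈ 55.67 ⇒ 56.
AQIs: São Paulo=123, Tehran=53, Phoenix=56. Sum = 123 + 53 + 56 = 232.

232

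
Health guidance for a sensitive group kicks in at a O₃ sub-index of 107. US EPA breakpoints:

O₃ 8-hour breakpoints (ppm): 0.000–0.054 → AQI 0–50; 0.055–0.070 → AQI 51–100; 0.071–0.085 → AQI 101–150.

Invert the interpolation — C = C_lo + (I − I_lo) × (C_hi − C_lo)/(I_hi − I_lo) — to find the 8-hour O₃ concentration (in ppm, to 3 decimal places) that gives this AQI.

AQI 107 lies in the 101–150 band, which corresponds to 0.071–0.085 ppm.
C = 0.071 + (107−101)×(0.085−0.071)/(150−101) = 0.071 + 6×0.014/49 ≈ 0.07271 ppm → 0.073 ppm to 3 dp.

0.073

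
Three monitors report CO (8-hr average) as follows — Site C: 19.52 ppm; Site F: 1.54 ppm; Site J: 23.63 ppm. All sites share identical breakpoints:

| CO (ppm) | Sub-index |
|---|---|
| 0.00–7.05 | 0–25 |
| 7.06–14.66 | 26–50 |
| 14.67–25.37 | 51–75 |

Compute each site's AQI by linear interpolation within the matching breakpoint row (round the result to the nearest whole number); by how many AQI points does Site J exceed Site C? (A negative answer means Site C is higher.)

Site C: 19.52 lies in 14.67–25.37, so I_lo=51, I_hi=75, C_lo=14.67, C_hi=25.37.
(75−51)/(25.37−14.67) × (19.52−14.67) + 51 = 24/10.70 × 4.85 + 51 ≈ 61.88 → 62.
Site F: 1.54 ∈ [0.00, 7.05] ↔ index [0, 25].
0 + (1.54−0.00)·(25−0)/(7.05−0.00) = 0 + 1.54·25/7.05 ≈ 5.46, so AQI = 5.
Site J: row 14.67–25.37 (AQI 51–75). (75−51)·(23.63−14.67)/(25.37−14.67) + 51 = 24·8.96/10.70 + 51 ≈ 71.10 → 71.
AQIs: Site C=62, Site F=5, Site J=71. Site J (71) − Site C (62) = 9.

9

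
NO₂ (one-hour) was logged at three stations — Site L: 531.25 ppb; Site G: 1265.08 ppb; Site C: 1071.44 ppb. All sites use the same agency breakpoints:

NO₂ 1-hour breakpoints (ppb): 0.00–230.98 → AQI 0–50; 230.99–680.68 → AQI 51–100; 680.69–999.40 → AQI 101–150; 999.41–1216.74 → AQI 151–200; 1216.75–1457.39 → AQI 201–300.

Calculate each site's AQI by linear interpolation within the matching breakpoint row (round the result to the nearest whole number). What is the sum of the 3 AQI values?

472

Site L: 531.25 ∈ [230.99, 680.68] ↔ index [51, 100].
51 + (531.25−230.99)·(100−51)/(680.68−230.99) = 51 + 300.26·49/449.69 ≈ 83.72, so AQI = 84.
Site G: row 1216.75–1457.39 (AQI 201–300). (300−201)·(1265.08−1216.75)/(1457.39−1216.75) + 201 = 99·48.33/240.64 + 201 ≈ 220.88 → 221.
Site C: 1071.44 ∈ [999.41, 1216.74] ↔ index [151, 200].
151 + (1071.44−999.41)·(200−151)/(1216.74−999.41) = 151 + 72.03·49/217.33 ≈ 167.24, so AQI = 167.
AQIs: Site L=84, Site G=221, Site C=167. Sum = 84 + 221 + 167 = 472.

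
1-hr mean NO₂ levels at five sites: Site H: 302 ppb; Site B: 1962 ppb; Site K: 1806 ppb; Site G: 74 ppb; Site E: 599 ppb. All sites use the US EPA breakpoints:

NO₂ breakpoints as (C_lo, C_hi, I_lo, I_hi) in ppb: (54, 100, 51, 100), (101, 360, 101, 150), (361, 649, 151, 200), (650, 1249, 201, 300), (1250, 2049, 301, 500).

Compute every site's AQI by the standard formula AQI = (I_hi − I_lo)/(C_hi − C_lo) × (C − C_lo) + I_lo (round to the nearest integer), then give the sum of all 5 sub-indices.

1319

Site H: 302 ∈ [101, 360] ↔ index [101, 150].
101 + (302−101)·(150−101)/(360−101) = 101 + 201·49/259 ≈ 139.03, so AQI = 139.
Site B: 1962 lies in 1250–2049, so I_lo=301, I_hi=500, C_lo=1250, C_hi=2049.
(500−301)/(2049−1250) × (1962−1250) + 301 = 199/799 × 712 + 301 ≈ 478.33 → 478.
Site K 1806: bracket 1250–2049 → index 301–500; slope 199/799, offset 556.
AQI = 301 + 199/799·556 ≈ 439.48 ⇒ 439.
Site G: row 54–100 (AQI 51–100). (100−51)·(74−54)/(100−54) + 51 = 49·20/46 + 51 ≈ 72.30 → 72.
Site E: row 361–649 (AQI 151–200). (200−151)·(599−361)/(649−361) + 151 = 49·238/288 + 151 ≈ 191.49 → 191.
AQIs: Site H=139, Site B=478, Site K=439, Site G=72, Site E=191. Sum = 139 + 478 + 439 + 72 + 191 = 1319.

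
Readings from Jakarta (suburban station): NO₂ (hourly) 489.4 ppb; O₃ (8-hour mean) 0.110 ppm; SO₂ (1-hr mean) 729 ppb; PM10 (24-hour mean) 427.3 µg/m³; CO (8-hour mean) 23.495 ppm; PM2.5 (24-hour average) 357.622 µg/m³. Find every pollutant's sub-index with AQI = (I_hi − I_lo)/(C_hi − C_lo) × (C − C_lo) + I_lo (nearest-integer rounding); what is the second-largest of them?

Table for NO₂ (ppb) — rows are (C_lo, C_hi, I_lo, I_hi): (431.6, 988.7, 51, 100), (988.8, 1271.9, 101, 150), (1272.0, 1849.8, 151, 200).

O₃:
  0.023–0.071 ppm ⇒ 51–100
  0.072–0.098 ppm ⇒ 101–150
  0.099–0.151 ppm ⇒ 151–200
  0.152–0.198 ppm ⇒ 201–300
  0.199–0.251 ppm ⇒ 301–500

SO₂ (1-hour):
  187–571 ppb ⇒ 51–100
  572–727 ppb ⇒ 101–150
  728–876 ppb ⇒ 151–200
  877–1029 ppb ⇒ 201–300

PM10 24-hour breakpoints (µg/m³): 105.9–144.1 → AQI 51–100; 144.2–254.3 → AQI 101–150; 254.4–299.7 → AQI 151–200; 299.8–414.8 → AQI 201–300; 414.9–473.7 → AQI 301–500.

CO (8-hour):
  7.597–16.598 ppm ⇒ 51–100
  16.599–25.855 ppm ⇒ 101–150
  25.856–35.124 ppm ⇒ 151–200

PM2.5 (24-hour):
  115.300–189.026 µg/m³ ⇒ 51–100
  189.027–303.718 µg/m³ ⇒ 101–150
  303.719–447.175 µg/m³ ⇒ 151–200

169

NO₂: 489.4 ∈ [431.6, 988.7] ↔ index [51, 100].
51 + (489.4−431.6)·(100−51)/(988.7−431.6) = 51 + 57.8·49/557.1 ≈ 56.08, so AQI = 56.
O₃: row 0.099–0.151 (AQI 151–200). (200−151)·(0.110−0.099)/(0.151−0.099) + 151 = 49·0.011/0.052 + 151 ≈ 161.37 → 161.
SO₂: 729 lies in 728–876, so I_lo=151, I_hi=200, C_lo=728, C_hi=876.
(200−151)/(876−728) × (729−728) + 151 = 49/148 × 1 + 151 ≈ 151.33 → 151.
PM10: row 414.9–473.7 (AQI 301–500). (500−301)·(427.3−414.9)/(473.7−414.9) + 301 = 199·12.4/58.8 + 301 ≈ 342.97 → 343.
CO: 23.495 lies in 16.599–25.855, so I_lo=101, I_hi=150, C_lo=16.599, C_hi=25.855.
(150−101)/(25.855−16.599) × (23.495−16.599) + 101 = 49/9.256 × 6.896 + 101 ≈ 137.51 → 138.
PM2.5: 357.622 lies in 303.719–447.175, so I_lo=151, I_hi=200, C_lo=303.719, C_hi=447.175.
(200−151)/(447.175−303.719) × (357.622−303.719) + 151 = 49/143.456 × 53.903 + 151 ≈ 169.41 → 169.
Sub-indices: NO₂→56, O₃→161, SO₂→151, PM10→343, CO→138, PM2.5→169. Ranked high→low: 343, 169, 161, 151, 138, 56. Second-highest sub-index = 169.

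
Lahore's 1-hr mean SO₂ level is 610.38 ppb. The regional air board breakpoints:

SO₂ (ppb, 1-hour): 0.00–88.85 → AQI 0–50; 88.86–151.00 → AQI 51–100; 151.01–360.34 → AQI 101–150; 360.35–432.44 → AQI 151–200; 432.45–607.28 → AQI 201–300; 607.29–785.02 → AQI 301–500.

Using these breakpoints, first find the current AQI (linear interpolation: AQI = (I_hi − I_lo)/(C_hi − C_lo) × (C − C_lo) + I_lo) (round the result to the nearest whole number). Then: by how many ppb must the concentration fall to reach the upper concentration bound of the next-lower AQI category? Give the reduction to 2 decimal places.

SO₂: row 607.29–785.02 (AQI 301–500). (500−301)·(610.38−607.29)/(785.02−607.29) + 301 = 199·3.09/177.73 + 301 ≈ 304.46 → 304.
Current AQI 304 is in the Hazardous range (301–500). The next-lower category tops out at AQI 300, whose upper concentration bound is 607.28 ppb.
Reduction needed = 610.38 − 607.28 = 3.10 ppb.

3.10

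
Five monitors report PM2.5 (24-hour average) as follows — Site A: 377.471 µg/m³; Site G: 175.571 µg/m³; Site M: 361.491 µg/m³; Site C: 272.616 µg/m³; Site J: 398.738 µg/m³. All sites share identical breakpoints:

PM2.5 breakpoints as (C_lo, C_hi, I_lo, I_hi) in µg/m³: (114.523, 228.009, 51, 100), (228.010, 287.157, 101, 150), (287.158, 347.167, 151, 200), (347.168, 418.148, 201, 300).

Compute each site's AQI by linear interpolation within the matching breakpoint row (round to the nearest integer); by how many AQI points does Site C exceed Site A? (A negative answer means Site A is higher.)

-105

Site A: 377.471 lies in 347.168–418.148, so I_lo=201, I_hi=300, C_lo=347.168, C_hi=418.148.
(300−201)/(418.148−347.168) × (377.471−347.168) + 201 = 99/70.980 × 30.303 + 201 ≈ 243.27 → 243.
Site G: row 114.523–228.009 (AQI 51–100). (100−51)·(175.571−114.523)/(228.009−114.523) + 51 = 49·61.048/113.486 + 51 ≈ 77.36 → 77.
Site M: 361.491 lies in 347.168–418.148, so I_lo=201, I_hi=300, C_lo=347.168, C_hi=418.148.
(300−201)/(418.148−347.168) × (361.491−347.168) + 201 = 99/70.980 × 14.323 + 201 ≈ 220.98 → 221.
Site C: row 228.010–287.157 (AQI 101–150). (150−101)·(272.616−228.010)/(287.157−228.010) + 101 = 49·44.606/59.147 + 101 ≈ 137.95 → 138.
Site J: row 347.168–418.148 (AQI 201–300). (300−201)·(398.738−347.168)/(418.148−347.168) + 201 = 99·51.570/70.980 + 201 ≈ 272.93 → 273.
AQIs: Site A=243, Site G=77, Site M=221, Site C=138, Site J=273. Site C (138) − Site A (243) = -105.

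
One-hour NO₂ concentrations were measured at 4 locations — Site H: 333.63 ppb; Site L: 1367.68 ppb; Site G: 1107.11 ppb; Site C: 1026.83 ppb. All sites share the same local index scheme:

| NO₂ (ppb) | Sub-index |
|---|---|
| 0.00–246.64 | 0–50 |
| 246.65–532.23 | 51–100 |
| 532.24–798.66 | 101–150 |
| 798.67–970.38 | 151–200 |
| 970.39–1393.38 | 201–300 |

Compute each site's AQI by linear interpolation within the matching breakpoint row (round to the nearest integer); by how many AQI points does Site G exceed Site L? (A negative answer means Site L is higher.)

-61

Site H: 333.63 lies in 246.65–532.23, so I_lo=51, I_hi=100, C_lo=246.65, C_hi=532.23.
(100−51)/(532.23−246.65) × (333.63−246.65) + 51 = 49/285.58 × 86.98 + 51 ≈ 65.92 → 66.
Site L: 1367.68 lies in 970.39–1393.38, so I_lo=201, I_hi=300, C_lo=970.39, C_hi=1393.38.
(300−201)/(1393.38−970.39) × (1367.68−970.39) + 201 = 99/422.99 × 397.29 + 201 ≈ 293.98 → 294.
Site G 1107.11: bracket 970.39–1393.38 → index 201–300; slope 99/422.99, offset 136.72.
AQI = 201 + 99/422.99·136.72 ≈ 233.00 ⇒ 233.
Site C: row 970.39–1393.38 (AQI 201–300). (300−201)·(1026.83−970.39)/(1393.38−970.39) + 201 = 99·56.44/422.99 + 201 ≈ 214.21 → 214.
AQIs: Site H=66, Site L=294, Site G=233, Site C=214. Site G (233) − Site L (294) = -61.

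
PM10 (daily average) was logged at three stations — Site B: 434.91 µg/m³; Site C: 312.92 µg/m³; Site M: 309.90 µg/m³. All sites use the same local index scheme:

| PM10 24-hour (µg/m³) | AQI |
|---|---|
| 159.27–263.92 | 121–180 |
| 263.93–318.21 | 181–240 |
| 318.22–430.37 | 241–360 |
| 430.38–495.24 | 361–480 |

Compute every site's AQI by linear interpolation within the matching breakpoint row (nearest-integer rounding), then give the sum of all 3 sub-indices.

834

Site B: row 430.38–495.24 (AQI 361–480). (480−361)·(434.91−430.38)/(495.24−430.38) + 361 = 119·4.53/64.86 + 361 ≈ 369.31 → 369.
Site C: 312.92 ∈ [263.93, 318.21] ↔ index [181, 240].
181 + (312.92−263.93)·(240−181)/(318.21−263.93) = 181 + 48.99·59/54.28 ≈ 234.25, so AQI = 234.
Site M: 309.90 ∈ [263.93, 318.21] ↔ index [181, 240].
181 + (309.90−263.93)·(240−181)/(318.21−263.93) = 181 + 45.97·59/54.28 ≈ 230.97, so AQI = 231.
AQIs: Site B=369, Site C=234, Site M=231. Sum = 369 + 234 + 231 = 834.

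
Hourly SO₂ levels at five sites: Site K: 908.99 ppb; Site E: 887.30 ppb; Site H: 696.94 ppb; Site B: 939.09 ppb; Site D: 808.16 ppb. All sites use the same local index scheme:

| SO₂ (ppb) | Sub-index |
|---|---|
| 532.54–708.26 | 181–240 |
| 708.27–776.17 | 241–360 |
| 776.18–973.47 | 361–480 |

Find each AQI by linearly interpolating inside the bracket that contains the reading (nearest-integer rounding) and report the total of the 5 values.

1944

Site K: row 776.18–973.47 (AQI 361–480). (480−361)·(908.99−776.18)/(973.47−776.18) + 361 = 119·132.81/197.29 + 361 ≈ 441.11 → 441.
Site E: 887.30 lies in 776.18–973.47, so I_lo=361, I_hi=480, C_lo=776.18, C_hi=973.47.
(480−361)/(973.47−776.18) × (887.30−776.18) + 361 = 119/197.29 × 111.12 + 361 ≈ 428.02 → 428.
Site H: row 532.54–708.26 (AQI 181–240). (240−181)·(696.94−532.54)/(708.26−532.54) + 181 = 59·164.40/175.72 + 181 ≈ 236.20 → 236.
Site B: row 776.18–973.47 (AQI 361–480). (480−361)·(939.09−776.18)/(973.47−776.18) + 361 = 119·162.91/197.29 + 361 ≈ 459.26 → 459.
Site D 808.16: bracket 776.18–973.47 → index 361–480; slope 119/197.29, offset 31.98.
AQI = 361 + 119/197.29·31.98 ≈ 380.29 ⇒ 380.
AQIs: Site K=441, Site E=428, Site H=236, Site B=459, Site D=380. Sum = 441 + 428 + 236 + 459 + 380 = 1944.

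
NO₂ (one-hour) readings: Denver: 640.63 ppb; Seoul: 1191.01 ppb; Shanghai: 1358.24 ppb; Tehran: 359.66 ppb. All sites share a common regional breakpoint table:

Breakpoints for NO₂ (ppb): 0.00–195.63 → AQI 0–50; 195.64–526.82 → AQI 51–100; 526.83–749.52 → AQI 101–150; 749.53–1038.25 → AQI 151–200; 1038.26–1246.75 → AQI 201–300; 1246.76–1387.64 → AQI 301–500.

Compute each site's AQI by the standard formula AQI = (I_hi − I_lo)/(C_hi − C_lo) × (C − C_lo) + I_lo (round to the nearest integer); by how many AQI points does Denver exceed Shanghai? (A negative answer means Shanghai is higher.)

-332

Denver: row 526.83–749.52 (AQI 101–150). (150−101)·(640.63−526.83)/(749.52−526.83) + 101 = 49·113.80/222.69 + 101 ≈ 126.04 → 126.
Seoul: row 1038.26–1246.75 (AQI 201–300). (300−201)·(1191.01−1038.26)/(1246.75−1038.26) + 201 = 99·152.75/208.49 + 201 ≈ 273.53 → 274.
Shanghai: 1358.24 lies in 1246.76–1387.64, so I_lo=301, I_hi=500, C_lo=1246.76, C_hi=1387.64.
(500−301)/(1387.64−1246.76) × (1358.24−1246.76) + 301 = 199/140.88 × 111.48 + 301 ≈ 458.47 → 458.
Tehran: 359.66 ∈ [195.64, 526.82] ↔ index [51, 100].
51 + (359.66−195.64)·(100−51)/(526.82−195.64) = 51 + 164.02·49/331.18 ≈ 75.27, so AQI = 75.
AQIs: Denver=126, Seoul=274, Shanghai=458, Tehran=75. Denver (126) − Shanghai (458) = -332.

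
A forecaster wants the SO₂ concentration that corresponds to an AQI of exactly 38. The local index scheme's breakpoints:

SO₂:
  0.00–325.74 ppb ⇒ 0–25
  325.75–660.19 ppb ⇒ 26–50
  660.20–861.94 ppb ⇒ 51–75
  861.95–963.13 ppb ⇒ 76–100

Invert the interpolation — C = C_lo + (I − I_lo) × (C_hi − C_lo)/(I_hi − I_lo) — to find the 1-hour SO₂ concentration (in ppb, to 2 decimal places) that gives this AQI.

AQI 38 lies in the 26–50 band, which corresponds to 325.75–660.19 ppb.
C = 325.75 + (38−26)×(660.19−325.75)/(50−26) = 325.75 + 12×334.44/24 ≈ 492.9700 ppb → 492.97 ppb to 2 dp.

492.97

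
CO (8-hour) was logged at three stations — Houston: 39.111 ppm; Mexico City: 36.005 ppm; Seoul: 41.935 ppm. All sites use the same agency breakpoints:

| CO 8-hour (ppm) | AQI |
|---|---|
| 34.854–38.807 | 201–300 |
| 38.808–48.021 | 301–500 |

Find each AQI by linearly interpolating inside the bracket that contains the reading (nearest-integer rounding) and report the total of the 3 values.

Houston: 39.111 lies in 38.808–48.021, so I_lo=301, I_hi=500, C_lo=38.808, C_hi=48.021.
(500−301)/(48.021−38.808) × (39.111−38.808) + 301 = 199/9.213 × 0.303 + 301 ≈ 307.54 → 308.
Mexico City: 36.005 ∈ [34.854, 38.807] ↔ index [201, 300].
201 + (36.005−34.854)·(300−201)/(38.807−34.854) = 201 + 1.151·99/3.953 ≈ 229.83, so AQI = 230.
Seoul: row 38.808–48.021 (AQI 301–500). (500−301)·(41.935−38.808)/(48.021−38.808) + 301 = 199·3.127/9.213 + 301 ≈ 368.54 → 369.
AQIs: Houston=308, Mexico City=230, Seoul=369. Sum = 308 + 230 + 369 = 907.

907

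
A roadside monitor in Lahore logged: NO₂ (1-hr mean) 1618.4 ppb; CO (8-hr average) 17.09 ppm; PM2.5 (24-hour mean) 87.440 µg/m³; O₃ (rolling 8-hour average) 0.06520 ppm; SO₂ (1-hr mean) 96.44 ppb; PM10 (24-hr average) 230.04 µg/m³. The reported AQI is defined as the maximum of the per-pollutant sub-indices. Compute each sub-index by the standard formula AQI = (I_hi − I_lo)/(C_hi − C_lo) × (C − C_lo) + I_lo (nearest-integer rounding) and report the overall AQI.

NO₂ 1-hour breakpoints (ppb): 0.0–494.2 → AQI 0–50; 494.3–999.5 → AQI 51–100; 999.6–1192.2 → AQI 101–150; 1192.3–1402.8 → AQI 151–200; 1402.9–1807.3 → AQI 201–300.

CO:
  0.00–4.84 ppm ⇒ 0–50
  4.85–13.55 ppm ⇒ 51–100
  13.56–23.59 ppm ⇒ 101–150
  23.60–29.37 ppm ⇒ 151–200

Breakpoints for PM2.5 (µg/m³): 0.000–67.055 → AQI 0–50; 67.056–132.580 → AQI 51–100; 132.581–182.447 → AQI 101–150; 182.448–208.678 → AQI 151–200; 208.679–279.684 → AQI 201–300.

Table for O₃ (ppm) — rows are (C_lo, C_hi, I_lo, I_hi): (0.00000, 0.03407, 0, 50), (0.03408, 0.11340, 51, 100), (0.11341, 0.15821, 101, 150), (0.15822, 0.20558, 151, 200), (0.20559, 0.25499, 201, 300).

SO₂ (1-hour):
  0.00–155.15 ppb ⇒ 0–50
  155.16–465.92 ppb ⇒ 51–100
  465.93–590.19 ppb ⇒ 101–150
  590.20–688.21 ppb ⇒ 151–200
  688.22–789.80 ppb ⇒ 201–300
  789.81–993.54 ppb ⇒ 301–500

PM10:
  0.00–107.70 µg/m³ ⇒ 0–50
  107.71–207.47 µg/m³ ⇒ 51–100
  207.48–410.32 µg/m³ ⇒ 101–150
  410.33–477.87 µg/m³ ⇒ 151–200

NO₂: 1618.4 lies in 1402.9–1807.3, so I_lo=201, I_hi=300, C_lo=1402.9, C_hi=1807.3.
(300−201)/(1807.3−1402.9) × (1618.4−1402.9) + 201 = 99/404.4 × 215.5 + 201 ≈ 253.76 → 254.
CO: 17.09 ∈ [13.56, 23.59] ↔ index [101, 150].
101 + (17.09−13.56)·(150−101)/(23.59−13.56) = 101 + 3.53·49/10.03 ≈ 118.25, so AQI = 118.
PM2.5: 87.440 ∈ [67.056, 132.580] ↔ index [51, 100].
51 + (87.440−67.056)·(100−51)/(132.580−67.056) = 51 + 20.384·49/65.524 ≈ 66.24, so AQI = 66.
O₃: 0.06520 ∈ [0.03408, 0.11340] ↔ index [51, 100].
51 + (0.06520−0.03408)·(100−51)/(0.11340−0.03408) = 51 + 0.03112·49/0.07932 ≈ 70.22, so AQI = 70.
SO₂ 96.44: bracket 0.00–155.15 → index 0–50; slope 50/155.15, offset 96.44.
AQI = 0 + 50/155.15·96.44 ≈ 31.08 ⇒ 31.
PM10: 230.04 ∈ [207.48, 410.32] ↔ index [101, 150].
101 + (230.04−207.48)·(150−101)/(410.32−207.48) = 101 + 22.56·49/202.84 ≈ 106.45, so AQI = 106.
Sub-indices: NO₂→254, CO→118, PM2.5→66, O₃→70, SO₂→31, PM10→106. Overall AQI = max = 254; dominant pollutant is NO₂.
AQI 254: Very Unhealthy.

254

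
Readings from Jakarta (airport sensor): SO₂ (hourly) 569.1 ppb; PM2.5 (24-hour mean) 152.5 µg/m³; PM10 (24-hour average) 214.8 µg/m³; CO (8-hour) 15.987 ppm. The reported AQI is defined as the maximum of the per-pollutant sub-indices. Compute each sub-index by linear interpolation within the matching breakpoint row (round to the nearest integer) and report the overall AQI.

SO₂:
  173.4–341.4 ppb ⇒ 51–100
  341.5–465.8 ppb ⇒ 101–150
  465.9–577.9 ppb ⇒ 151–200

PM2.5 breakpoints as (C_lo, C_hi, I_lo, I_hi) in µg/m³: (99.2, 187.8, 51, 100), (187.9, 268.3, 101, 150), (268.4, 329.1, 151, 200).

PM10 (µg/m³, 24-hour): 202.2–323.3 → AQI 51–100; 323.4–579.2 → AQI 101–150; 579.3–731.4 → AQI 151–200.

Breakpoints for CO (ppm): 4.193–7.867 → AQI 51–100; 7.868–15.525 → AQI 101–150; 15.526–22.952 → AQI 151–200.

SO₂ 569.1: bracket 465.9–577.9 → index 151–200; slope 49/112.0, offset 103.2.
AQI = 151 + 49/112.0·103.2 ≈ 196.15 ⇒ 196.
PM2.5: 152.5 ∈ [99.2, 187.8] ↔ index [51, 100].
51 + (152.5−99.2)·(100−51)/(187.8−99.2) = 51 + 53.3·49/88.6 ≈ 80.48, so AQI = 80.
PM10: 214.8 ∈ [202.2, 323.3] ↔ index [51, 100].
51 + (214.8−202.2)·(100−51)/(323.3−202.2) = 51 + 12.6·49/121.1 ≈ 56.10, so AQI = 56.
CO: 15.987 lies in 15.526–22.952, so I_lo=151, I_hi=200, C_lo=15.526, C_hi=22.952.
(200−151)/(22.952−15.526) × (15.987−15.526) + 151 = 49/7.426 × 0.461 + 151 ≈ 154.04 → 154.
Sub-indices: SO₂→196, PM2.5→80, PM10→56, CO→154. Overall AQI = max = 196; dominant pollutant is SO₂.
AQI 196: Unhealthy.

196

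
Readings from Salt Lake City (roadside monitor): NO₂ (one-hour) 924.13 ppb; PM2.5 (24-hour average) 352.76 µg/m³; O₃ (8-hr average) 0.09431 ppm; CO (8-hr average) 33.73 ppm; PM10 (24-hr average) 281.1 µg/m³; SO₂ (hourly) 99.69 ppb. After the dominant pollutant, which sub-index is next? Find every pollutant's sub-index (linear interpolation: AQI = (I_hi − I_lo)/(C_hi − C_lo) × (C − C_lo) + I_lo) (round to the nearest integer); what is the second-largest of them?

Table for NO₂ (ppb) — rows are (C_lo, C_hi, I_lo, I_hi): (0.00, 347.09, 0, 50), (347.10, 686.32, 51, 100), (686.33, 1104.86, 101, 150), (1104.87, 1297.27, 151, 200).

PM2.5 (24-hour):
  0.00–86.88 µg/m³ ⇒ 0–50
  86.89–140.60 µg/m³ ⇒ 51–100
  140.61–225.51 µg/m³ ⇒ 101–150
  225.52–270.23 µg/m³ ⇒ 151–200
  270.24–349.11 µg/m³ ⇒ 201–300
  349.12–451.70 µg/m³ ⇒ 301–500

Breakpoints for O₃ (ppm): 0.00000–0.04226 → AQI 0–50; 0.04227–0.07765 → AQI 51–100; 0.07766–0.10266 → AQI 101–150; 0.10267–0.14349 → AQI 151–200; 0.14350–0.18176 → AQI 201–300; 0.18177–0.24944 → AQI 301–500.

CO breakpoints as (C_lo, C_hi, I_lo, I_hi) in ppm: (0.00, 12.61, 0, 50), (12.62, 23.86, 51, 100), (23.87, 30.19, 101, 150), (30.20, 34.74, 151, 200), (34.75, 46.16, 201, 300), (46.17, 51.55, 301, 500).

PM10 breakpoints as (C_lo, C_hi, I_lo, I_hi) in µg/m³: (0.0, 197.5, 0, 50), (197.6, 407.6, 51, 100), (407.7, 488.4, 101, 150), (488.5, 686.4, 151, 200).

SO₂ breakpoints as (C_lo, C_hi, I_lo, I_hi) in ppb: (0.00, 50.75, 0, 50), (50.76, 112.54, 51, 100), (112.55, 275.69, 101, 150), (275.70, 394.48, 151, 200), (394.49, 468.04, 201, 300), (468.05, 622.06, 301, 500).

189

NO₂: 924.13 lies in 686.33–1104.86, so I_lo=101, I_hi=150, C_lo=686.33, C_hi=1104.86.
(150−101)/(1104.86−686.33) × (924.13−686.33) + 101 = 49/418.53 × 237.80 + 101 ≈ 128.84 → 129.
PM2.5 352.76: bracket 349.12–451.70 → index 301–500; slope 199/102.58, offset 3.64.
AQI = 301 + 199/102.58·3.64 ≈ 308.06 ⇒ 308.
O₃: 0.09431 lies in 0.07766–0.10266, so I_lo=101, I_hi=150, C_lo=0.07766, C_hi=0.10266.
(150−101)/(0.10266−0.07766) × (0.09431−0.07766) + 101 = 49/0.02500 × 0.01665 + 101 ≈ 133.63 → 134.
CO: 33.73 ∈ [30.20, 34.74] ↔ index [151, 200].
151 + (33.73−30.20)·(200−151)/(34.74−30.20) = 151 + 3.53·49/4.54 ≈ 189.10, so AQI = 189.
PM10: 281.1 ∈ [197.6, 407.6] ↔ index [51, 100].
51 + (281.1−197.6)·(100−51)/(407.6−197.6) = 51 + 83.5·49/210.0 ≈ 70.48, so AQI = 70.
SO₂: 99.69 lies in 50.76–112.54, so I_lo=51, I_hi=100, C_lo=50.76, C_hi=112.54.
(100−51)/(112.54−50.76) × (99.69−50.76) + 51 = 49/61.78 × 48.93 + 51 ≈ 89.81 → 90.
Sub-indices: NO₂→129, PM2.5→308, O₃→134, CO→189, PM10→70, SO₂→90. Ranked high→low: 308, 189, 134, 129, 90, 70. Second-highest sub-index = 189.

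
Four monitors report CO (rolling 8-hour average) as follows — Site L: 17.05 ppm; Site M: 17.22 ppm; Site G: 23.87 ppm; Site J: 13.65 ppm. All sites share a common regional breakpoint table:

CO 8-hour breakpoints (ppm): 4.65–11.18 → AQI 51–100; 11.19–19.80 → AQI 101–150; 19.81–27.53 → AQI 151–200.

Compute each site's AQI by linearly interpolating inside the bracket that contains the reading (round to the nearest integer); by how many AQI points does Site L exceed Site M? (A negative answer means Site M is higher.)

-1

Site L: row 11.19–19.80 (AQI 101–150). (150−101)·(17.05−11.19)/(19.80−11.19) + 101 = 49·5.86/8.61 + 101 ≈ 134.35 → 134.
Site M 17.22: bracket 11.19–19.80 → index 101–150; slope 49/8.61, offset 6.03.
AQI = 101 + 49/8.61·6.03 ≈ 135.32 ⇒ 135.
Site G: 23.87 lies in 19.81–27.53, so I_lo=151, I_hi=200, C_lo=19.81, C_hi=27.53.
(200−151)/(27.53−19.81) × (23.87−19.81) + 151 = 49/7.72 × 4.06 + 151 ≈ 176.77 → 177.
Site J: 13.65 lies in 11.19–19.80, so I_lo=101, I_hi=150, C_lo=11.19, C_hi=19.80.
(150−101)/(19.80−11.19) × (13.65−11.19) + 101 = 49/8.61 × 2.46 + 101 ≈ 115.00 → 115.
AQIs: Site L=134, Site M=135, Site G=177, Site J=115. Site L (134) − Site M (135) = -1.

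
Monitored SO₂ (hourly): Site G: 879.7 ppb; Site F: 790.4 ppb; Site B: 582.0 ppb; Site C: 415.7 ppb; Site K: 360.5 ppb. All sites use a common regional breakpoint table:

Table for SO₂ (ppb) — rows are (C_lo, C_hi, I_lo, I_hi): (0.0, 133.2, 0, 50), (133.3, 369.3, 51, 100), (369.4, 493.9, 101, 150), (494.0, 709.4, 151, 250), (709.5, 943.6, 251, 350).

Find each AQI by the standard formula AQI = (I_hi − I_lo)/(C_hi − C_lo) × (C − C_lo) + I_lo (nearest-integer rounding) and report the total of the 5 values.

Site G: row 709.5–943.6 (AQI 251–350). (350−251)·(879.7−709.5)/(943.6−709.5) + 251 = 99·170.2/234.1 + 251 ≈ 322.98 → 323.
Site F: row 709.5–943.6 (AQI 251–350). (350−251)·(790.4−709.5)/(943.6−709.5) + 251 = 99·80.9/234.1 + 251 ≈ 285.21 → 285.
Site B 582.0: bracket 494.0–709.4 → index 151–250; slope 99/215.4, offset 88.0.
AQI = 151 + 99/215.4·88.0 ≈ 191.45 ⇒ 191.
Site C: 415.7 ∈ [369.4, 493.9] ↔ index [101, 150].
101 + (415.7−369.4)·(150−101)/(493.9−369.4) = 101 + 46.3·49/124.5 ≈ 119.22, so AQI = 119.
Site K: row 133.3–369.3 (AQI 51–100). (100−51)·(360.5−133.3)/(369.3−133.3) + 51 = 49·227.2/236.0 + 51 ≈ 98.17 → 98.
AQIs: Site G=323, Site F=285, Site B=191, Site C=119, Site K=98. Sum = 323 + 285 + 191 + 119 + 98 = 1016.

1016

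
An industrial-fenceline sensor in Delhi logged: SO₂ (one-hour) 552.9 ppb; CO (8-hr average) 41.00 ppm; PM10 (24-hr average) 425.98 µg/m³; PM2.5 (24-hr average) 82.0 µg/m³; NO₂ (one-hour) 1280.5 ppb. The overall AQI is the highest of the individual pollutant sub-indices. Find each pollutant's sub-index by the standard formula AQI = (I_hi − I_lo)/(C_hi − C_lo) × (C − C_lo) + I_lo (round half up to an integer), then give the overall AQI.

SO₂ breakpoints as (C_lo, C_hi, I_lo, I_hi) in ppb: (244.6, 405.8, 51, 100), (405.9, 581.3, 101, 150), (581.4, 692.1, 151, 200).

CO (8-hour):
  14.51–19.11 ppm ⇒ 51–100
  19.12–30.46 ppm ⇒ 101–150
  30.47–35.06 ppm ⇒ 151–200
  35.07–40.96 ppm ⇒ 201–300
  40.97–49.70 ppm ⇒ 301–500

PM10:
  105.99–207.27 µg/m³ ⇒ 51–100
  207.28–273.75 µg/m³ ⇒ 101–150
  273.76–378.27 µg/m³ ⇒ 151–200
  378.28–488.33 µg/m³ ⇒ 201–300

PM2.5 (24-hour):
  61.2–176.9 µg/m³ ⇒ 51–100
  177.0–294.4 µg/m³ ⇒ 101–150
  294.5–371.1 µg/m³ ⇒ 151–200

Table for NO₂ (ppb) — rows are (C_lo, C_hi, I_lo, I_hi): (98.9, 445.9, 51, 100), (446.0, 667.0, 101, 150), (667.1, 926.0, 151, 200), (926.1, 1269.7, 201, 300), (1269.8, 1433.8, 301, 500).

314

SO₂: row 405.9–581.3 (AQI 101–150). (150−101)·(552.9−405.9)/(581.3−405.9) + 101 = 49·147.0/175.4 + 101 ≈ 142.07 → 142.
CO: 41.00 lies in 40.97–49.70, so I_lo=301, I_hi=500, C_lo=40.97, C_hi=49.70.
(500−301)/(49.70−40.97) × (41.00−40.97) + 301 = 199/8.73 × 0.03 + 301 ≈ 301.68 → 302.
PM10: row 378.28–488.33 (AQI 201–300). (300−201)·(425.98−378.28)/(488.33−378.28) + 201 = 99·47.70/110.05 + 201 ≈ 243.91 → 244.
PM2.5: row 61.2–176.9 (AQI 51–100). (100−51)·(82.0−61.2)/(176.9−61.2) + 51 = 49·20.8/115.7 + 51 ≈ 59.81 → 60.
NO₂: 1280.5 ∈ [1269.8, 1433.8] ↔ index [301, 500].
301 + (1280.5−1269.8)·(500−301)/(1433.8−1269.8) = 301 + 10.7·199/164.0 ≈ 313.98, so AQI = 314.
Sub-indices: SO₂→142, CO→302, PM10→244, PM2.5→60, NO₂→314. Overall AQI = max = 314; dominant pollutant is NO₂.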